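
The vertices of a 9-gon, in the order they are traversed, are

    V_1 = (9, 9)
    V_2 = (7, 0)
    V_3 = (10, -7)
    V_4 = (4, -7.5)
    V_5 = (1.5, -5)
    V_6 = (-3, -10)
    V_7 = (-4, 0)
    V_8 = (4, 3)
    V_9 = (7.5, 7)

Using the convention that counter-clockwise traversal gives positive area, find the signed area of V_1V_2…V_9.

Apply Gauss's area formula: 2A = Σ (x_i·y_{i+1} − x_{i+1}·y_i), indices taken mod 9.
Σ = (-63) + (-49) + (-47) + (-8.75) + (-30) + (-40) + (-12) + (5.5) + (4.5) = -239.75
Signed area = Σ/2 = -119.875 (negative ⇒ clockwise traversal).

-119.875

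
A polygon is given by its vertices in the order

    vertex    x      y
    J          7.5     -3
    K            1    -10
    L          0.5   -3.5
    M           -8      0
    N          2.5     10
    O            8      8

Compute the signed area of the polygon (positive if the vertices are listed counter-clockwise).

Apply Gauss's area formula: 2A = Σ (x_i·y_{i+1} − x_{i+1}·y_i), indices taken mod 6.
J→K: (7.5)(-10) − (1)(-3) = -72
K→L: (1)(-3.5) − (0.5)(-10) = 1.5
L→M: (0.5)(0) − (-8)(-3.5) = -28
M→N: (-8)(10) − (2.5)(0) = -80
N→O: (2.5)(8) − (8)(10) = -60
O→J: (8)(-3) − (7.5)(8) = -84
Σ = -322.5
Signed area = Σ/2 = -161.25 (negative ⇒ clockwise traversal).

-161.25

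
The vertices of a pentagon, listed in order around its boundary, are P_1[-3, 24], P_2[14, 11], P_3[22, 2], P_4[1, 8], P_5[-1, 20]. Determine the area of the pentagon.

172.5

Apply the shoelace formula: 2A = Σ (x_i·y_{i+1} − x_{i+1}·y_i), indices taken mod 5.
Σ = (-369) + (-214) + (174) + (28) + (36) = -345
Area = |Σ|/2 = 172.5.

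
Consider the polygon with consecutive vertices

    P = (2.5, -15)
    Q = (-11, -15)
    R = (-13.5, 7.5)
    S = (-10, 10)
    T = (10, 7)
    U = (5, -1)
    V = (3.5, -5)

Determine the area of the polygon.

Σ = (-202.5) + (-285) + (-60) + (-170) + (-45) + (-21.5) + (-40) = -824
Area = |Σ|/2 = 412.

412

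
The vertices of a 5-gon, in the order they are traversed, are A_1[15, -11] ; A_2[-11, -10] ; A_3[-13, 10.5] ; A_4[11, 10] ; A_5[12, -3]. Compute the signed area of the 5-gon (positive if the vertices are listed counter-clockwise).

-501

Apply Gauss's area formula: 2A = Σ (x_i·y_{i+1} − x_{i+1}·y_i), indices taken mod 5.
Σ = (-271) + (-245.5) + (-245.5) + (-153) + (-87) = -1002
Signed area = Σ/2 = -501 (negative ⇒ clockwise traversal).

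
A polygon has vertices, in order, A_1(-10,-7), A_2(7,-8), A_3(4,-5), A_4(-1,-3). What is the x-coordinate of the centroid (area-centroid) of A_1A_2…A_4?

Apply the shoelace (surveyor's) formula. First the cross-terms c_i = x_i·y_{i+1} − x_{i+1}·y_i:
  129, -3, -17, -23  ⇒  2A = 86, A = 43.
Then Σ (x_i + x_{i+1})·c_i = -218, so x̄ = -218 / (6·43) = -109/129.

-109/129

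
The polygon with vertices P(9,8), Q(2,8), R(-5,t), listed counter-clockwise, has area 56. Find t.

-8

The doubled signed area Σ (x_i y_{i+1} − x_{i+1} y_i) is linear in t.
With t=0 it equals 56; the coefficient of t is -7 (from the two edges through R).
So -7·t + 56 = 2·56 = 112 ⇒ t = -8.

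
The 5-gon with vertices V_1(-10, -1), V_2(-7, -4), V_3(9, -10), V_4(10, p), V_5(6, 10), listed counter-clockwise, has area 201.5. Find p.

-10

The doubled signed area Σ (x_i y_{i+1} − x_{i+1} y_i) is linear in p.
With p=0 it equals 433; the coefficient of p is 3 (from the two edges through V_4).
So 3·p + 433 = 2·201.5 = 403 ⇒ p = -10.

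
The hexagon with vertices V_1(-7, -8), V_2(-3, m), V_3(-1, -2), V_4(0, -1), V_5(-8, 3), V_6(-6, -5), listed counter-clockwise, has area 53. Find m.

-10

The doubled signed area Σ (x_i y_{i+1} − x_{i+1} y_i) is linear in m.
With m=0 it equals 46; the coefficient of m is -6 (from the two edges through V_2).
So -6·m + 46 = 2·53 = 106 ⇒ m = -10.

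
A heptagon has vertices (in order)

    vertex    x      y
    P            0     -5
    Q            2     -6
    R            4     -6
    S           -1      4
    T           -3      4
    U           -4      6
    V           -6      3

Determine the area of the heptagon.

Apply the shoelace formula: 2A = Σ (x_i·y_{i+1} − x_{i+1}·y_i), indices taken mod 7.
Cross-terms: 10, 12, 10, 8, -2, 24, 30  ⇒  Σ = 92
Area = |Σ|/2 = 46.

46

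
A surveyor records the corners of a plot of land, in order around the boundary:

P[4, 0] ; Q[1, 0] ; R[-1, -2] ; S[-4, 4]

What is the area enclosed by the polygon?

Apply the surveyor's formula: 2A = Σ (x_i·y_{i+1} − x_{i+1}·y_i), indices taken mod 4.
Σ = (0) + (-2) + (-12) + (-16) = -30
Area = |Σ|/2 = 15.

15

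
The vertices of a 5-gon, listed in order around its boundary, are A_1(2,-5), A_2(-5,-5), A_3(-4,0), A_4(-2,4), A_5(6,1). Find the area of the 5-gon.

Σ = (-35) + (-20) + (-16) + (-26) + (-32) = -129
Area = |Σ|/2 = 64.5.

64.5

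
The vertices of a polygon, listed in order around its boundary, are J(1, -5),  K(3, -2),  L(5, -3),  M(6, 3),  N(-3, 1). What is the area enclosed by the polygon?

Σ = (13) + (1) + (33) + (15) + (14) = 76
Area = |Σ|/2 = 38.

38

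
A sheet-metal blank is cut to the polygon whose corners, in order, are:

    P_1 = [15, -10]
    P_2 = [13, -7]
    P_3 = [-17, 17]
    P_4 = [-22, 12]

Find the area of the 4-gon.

168.5

Apply the shoelace (surveyor's) formula: 2A = Σ (x_i·y_{i+1} − x_{i+1}·y_i), indices taken mod 4.
Σ = (25) + (102) + (170) + (40) = 337
Area = |Σ|/2 = 168.5.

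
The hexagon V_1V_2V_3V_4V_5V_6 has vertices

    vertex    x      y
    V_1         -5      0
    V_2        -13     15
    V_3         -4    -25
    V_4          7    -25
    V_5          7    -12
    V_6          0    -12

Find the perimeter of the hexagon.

|V_1V_2| = √((-8)² + (15)²) = √289 = 17
|V_2V_3| = √((9)² + (-40)²) = √1681 = 41
|V_3V_4| = √((11)² + (0)²) = √121 = 11
|V_4V_5| = √((0)² + (13)²) = √169 = 13
|V_5V_6| = √((-7)² + (0)²) = √49 = 7
|V_6V_1| = √((-5)² + (12)²) = √169 = 13
Perimeter = 17 + 41 + 11 + 13 + 7 + 13 = 102.

102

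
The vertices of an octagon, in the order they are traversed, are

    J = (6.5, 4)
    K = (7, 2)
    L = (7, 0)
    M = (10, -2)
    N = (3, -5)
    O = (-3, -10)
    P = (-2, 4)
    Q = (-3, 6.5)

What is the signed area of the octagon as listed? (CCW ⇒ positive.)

Apply the shoelace formula: 2A = Σ (x_i·y_{i+1} − x_{i+1}·y_i), indices taken mod 8.
Σ = (-15) + (-14) + (-14) + (-44) + (-45) + (-32) + (-1) + (-54.25) = -219.25
Signed area = Σ/2 = -109.625 (negative ⇒ clockwise traversal).

-109.625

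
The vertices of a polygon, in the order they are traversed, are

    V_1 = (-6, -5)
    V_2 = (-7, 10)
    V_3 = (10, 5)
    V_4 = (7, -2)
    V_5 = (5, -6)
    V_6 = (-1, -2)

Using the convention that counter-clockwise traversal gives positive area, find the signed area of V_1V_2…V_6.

Apply Gauss's area formula: 2A = Σ (x_i·y_{i+1} − x_{i+1}·y_i), indices taken mod 6.
V_1→V_2: (-6)(10) − (-7)(-5) = -95
V_2→V_3: (-7)(5) − (10)(10) = -135
V_3→V_4: (10)(-2) − (7)(5) = -55
V_4→V_5: (7)(-6) − (5)(-2) = -32
V_5→V_6: (5)(-2) − (-1)(-6) = -16
V_6→V_1: (-1)(-5) − (-6)(-2) = -7
Σ = -340
Signed area = Σ/2 = -170 (negative ⇒ clockwise traversal).

-170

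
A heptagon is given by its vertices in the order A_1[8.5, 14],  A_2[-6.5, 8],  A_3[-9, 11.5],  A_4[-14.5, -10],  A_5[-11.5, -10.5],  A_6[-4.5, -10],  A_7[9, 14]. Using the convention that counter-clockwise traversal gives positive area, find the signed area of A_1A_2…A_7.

276

Σ = (159) + (-2.75) + (256.75) + (37.25) + (67.75) + (27) + (7) = 552
Signed area = Σ/2 = 276 (positive ⇒ counter-clockwise traversal).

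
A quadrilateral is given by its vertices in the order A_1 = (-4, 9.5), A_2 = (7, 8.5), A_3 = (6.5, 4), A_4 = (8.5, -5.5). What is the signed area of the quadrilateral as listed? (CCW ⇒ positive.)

Σ = (-100.5) + (-27.25) + (-69.75) + (58.75) = -138.75
Signed area = Σ/2 = -69.375 (negative ⇒ clockwise traversal).

-69.375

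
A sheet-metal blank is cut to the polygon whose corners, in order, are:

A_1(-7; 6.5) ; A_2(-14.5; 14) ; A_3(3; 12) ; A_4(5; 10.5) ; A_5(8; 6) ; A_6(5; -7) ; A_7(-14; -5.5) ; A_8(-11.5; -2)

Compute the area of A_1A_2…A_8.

A_1→A_2: (-7)(14) − (-14.5)(6.5) = -3.75
A_2→A_3: (-14.5)(12) − (3)(14) = -216
A_3→A_4: (3)(10.5) − (5)(12) = -28.5
A_4→A_5: (5)(6) − (8)(10.5) = -54
A_5→A_6: (8)(-7) − (5)(6) = -86
A_6→A_7: (5)(-5.5) − (-14)(-7) = -125.5
A_7→A_8: (-14)(-2) − (-11.5)(-5.5) = -35.25
A_8→A_1: (-11.5)(6.5) − (-7)(-2) = -88.75
Σ = -637.75
Area = |Σ|/2 = 318.875.

318.875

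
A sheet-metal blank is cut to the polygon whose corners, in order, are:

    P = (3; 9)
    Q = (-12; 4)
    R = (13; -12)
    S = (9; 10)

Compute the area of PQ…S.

250.5

Apply Gauss's area formula: 2A = Σ (x_i·y_{i+1} − x_{i+1}·y_i), indices taken mod 4.
Σ = (120) + (92) + (238) + (51) = 501
Area = |Σ|/2 = 250.5.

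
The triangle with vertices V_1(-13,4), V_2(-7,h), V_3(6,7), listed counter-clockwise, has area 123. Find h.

The doubled signed area Σ (x_i y_{i+1} − x_{i+1} y_i) is linear in h.
With h=0 it equals 94; the coefficient of h is -19 (from the two edges through V_2).
So -19·h + 94 = 2·123 = 246 ⇒ h = -8.

-8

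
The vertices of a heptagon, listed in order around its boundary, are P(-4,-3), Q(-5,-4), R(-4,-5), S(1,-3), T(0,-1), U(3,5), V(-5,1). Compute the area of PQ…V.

Apply the surveyor's formula: 2A = Σ (x_i·y_{i+1} − x_{i+1}·y_i), indices taken mod 7.
Σ = (1) + (9) + (17) + (-1) + (3) + (28) + (19) = 76
Area = |Σ|/2 = 38.

38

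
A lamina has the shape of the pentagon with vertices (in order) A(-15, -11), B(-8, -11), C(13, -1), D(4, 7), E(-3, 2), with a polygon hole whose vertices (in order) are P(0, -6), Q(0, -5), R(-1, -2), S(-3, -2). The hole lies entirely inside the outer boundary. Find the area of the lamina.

203

Outer boundary:
Apply the shoelace formula: 2A = Σ (x_i·y_{i+1} − x_{i+1}·y_i), indices taken mod 5.
Σ = (77) + (151) + (95) + (29) + (63) = 415
Area = |Σ|/2 = 207.5.
Hole:
Apply the shoelace (surveyor's) formula: 2A = Σ (x_i·y_{i+1} − x_{i+1}·y_i), indices taken mod 4.
Σ = (0) + (-5) + (-4) + (18) = 9
Area = |Σ|/2 = 4.5.
Net area = 207.5 − 4.5 = 203.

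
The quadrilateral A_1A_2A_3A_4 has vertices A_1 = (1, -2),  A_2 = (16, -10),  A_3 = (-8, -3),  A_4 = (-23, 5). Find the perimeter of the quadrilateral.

|A_1A_2| = √((15)² + (-8)²) = √289 = 17
|A_2A_3| = √((-24)² + (7)²) = √625 = 25
|A_3A_4| = √((-15)² + (8)²) = √289 = 17
|A_4A_1| = √((24)² + (-7)²) = √625 = 25
Perimeter = 17 + 25 + 17 + 25 = 84.

84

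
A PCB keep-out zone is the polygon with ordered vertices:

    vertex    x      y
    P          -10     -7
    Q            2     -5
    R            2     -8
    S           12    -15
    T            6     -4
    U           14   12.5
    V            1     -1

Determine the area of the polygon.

126.75

Apply the surveyor's formula: 2A = Σ (x_i·y_{i+1} − x_{i+1}·y_i), indices taken mod 7.
Cross-terms: 64, -6, 66, 42, 131, -26.5, -17  ⇒  Σ = 253.5
Area = |Σ|/2 = 126.75.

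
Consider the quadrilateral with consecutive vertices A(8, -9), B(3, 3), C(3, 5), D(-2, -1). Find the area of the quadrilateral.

Apply the shoelace (surveyor's) formula: 2A = Σ (x_i·y_{i+1} − x_{i+1}·y_i), indices taken mod 4.
Σ = (51) + (6) + (7) + (26) = 90
Area = |Σ|/2 = 45.

45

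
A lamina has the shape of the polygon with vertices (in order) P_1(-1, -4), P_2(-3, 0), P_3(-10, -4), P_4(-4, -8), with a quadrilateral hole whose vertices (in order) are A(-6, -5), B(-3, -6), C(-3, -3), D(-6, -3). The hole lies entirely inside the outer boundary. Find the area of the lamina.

28.5

Outer boundary:
P_1→P_2: (-1)(0) − (-3)(-4) = -12
P_2→P_3: (-3)(-4) − (-10)(0) = 12
P_3→P_4: (-10)(-8) − (-4)(-4) = 64
P_4→P_1: (-4)(-4) − (-1)(-8) = 8
Σ = 72
Area = |Σ|/2 = 36.
Hole:
Σ = (21) + (-9) + (-9) + (12) = 15
Area = |Σ|/2 = 7.5.
Net area = 36 − 7.5 = 28.5.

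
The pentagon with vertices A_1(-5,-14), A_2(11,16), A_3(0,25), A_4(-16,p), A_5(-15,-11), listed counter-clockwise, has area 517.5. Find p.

-3

The doubled signed area Σ (x_i y_{i+1} − x_{i+1} y_i) is linear in p.
With p=0 it equals 1080; the coefficient of p is 15 (from the two edges through A_4).
So 15·p + 1080 = 2·517.5 = 1035 ⇒ p = -3.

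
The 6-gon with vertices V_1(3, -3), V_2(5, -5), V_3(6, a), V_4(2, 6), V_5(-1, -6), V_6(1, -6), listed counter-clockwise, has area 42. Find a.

-1

The doubled signed area Σ (x_i y_{i+1} − x_{i+1} y_i) is linear in a.
With a=0 it equals 87; the coefficient of a is 3 (from the two edges through V_3).
So 3·a + 87 = 2·42 = 84 ⇒ a = -1.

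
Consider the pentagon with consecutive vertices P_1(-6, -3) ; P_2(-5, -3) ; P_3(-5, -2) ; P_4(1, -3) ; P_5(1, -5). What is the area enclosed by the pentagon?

Apply the shoelace formula: 2A = Σ (x_i·y_{i+1} − x_{i+1}·y_i), indices taken mod 5.
P_1→P_2: (-6)(-3) − (-5)(-3) = 3
P_2→P_3: (-5)(-2) − (-5)(-3) = -5
P_3→P_4: (-5)(-3) − (1)(-2) = 17
P_4→P_5: (1)(-5) − (1)(-3) = -2
P_5→P_1: (1)(-3) − (-6)(-5) = -33
Σ = -20
Area = |Σ|/2 = 10.

10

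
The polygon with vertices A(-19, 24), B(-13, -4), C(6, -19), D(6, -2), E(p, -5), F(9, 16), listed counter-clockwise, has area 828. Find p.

20

The doubled signed area Σ (x_i y_{i+1} − x_{i+1} y_i) is linear in p.
With p=0 it equals 1296; the coefficient of p is 18 (from the two edges through E).
So 18·p + 1296 = 2·828 = 1656 ⇒ p = 20.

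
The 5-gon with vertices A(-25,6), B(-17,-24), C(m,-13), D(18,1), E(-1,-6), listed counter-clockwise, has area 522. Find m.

The doubled signed area Σ (x_i y_{i+1} − x_{i+1} y_i) is linear in m.
With m=0 it equals 894; the coefficient of m is 25 (from the two edges through C).
So 25·m + 894 = 2·522 = 1044 ⇒ m = 6.

6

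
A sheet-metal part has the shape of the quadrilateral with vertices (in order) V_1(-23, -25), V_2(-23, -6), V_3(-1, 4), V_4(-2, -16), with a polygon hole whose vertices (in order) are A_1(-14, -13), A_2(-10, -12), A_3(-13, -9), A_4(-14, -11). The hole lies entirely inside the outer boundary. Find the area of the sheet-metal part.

406

Outer boundary:
Apply Gauss's area formula: 2A = Σ (x_i·y_{i+1} − x_{i+1}·y_i), indices taken mod 4.
Σ = (-437) + (-98) + (24) + (-318) = -829
Area = |Σ|/2 = 414.5.
Hole:
Σ = (38) + (-66) + (17) + (28) = 17
Area = |Σ|/2 = 8.5.
Net area = 414.5 − 8.5 = 406.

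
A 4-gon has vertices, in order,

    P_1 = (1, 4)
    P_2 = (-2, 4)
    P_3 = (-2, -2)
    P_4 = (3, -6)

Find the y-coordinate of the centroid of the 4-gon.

-1/3

Apply Gauss's area formula. First the cross-terms c_i = x_i·y_{i+1} − x_{i+1}·y_i:
  12, 12, 18, 18  ⇒  2A = 60, A = 30.
Then Σ (y_i + y_{i+1})·c_i = -60, so ȳ = -60 / (6·30) = -1/3.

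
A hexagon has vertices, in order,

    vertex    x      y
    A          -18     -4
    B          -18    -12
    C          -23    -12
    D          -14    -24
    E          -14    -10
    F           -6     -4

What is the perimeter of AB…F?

|AB| = √((0)² + (-8)²) = √64 = 8
|BC| = √((-5)² + (0)²) = √25 = 5
|CD| = √((9)² + (-12)²) = √225 = 15
|DE| = √((0)² + (14)²) = √196 = 14
|EF| = √((8)² + (6)²) = √100 = 10
|FA| = √((-12)² + (0)²) = √144 = 12
Perimeter = 8 + 5 + 15 + 14 + 10 + 12 = 64.

64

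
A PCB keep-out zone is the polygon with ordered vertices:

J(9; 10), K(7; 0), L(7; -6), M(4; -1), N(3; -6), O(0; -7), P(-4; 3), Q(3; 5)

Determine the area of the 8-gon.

Apply the shoelace (surveyor's) formula: 2A = Σ (x_i·y_{i+1} − x_{i+1}·y_i), indices taken mod 8.
Cross-terms: -70, -42, 17, -21, -21, -28, -29, -15  ⇒  Σ = -209
Area = |Σ|/2 = 104.5.

104.5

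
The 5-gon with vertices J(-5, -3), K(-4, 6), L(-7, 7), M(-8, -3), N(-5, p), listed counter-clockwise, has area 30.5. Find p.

-4

Write out the shoelace sum; only the two edges meeting at N involve p:
2·Area = [((-8)·p − (-5)·(-3)) + ((-5)·(-3) − (-5)·p)] + 49
       = -3·p + 49 = 61
⇒ p = -4.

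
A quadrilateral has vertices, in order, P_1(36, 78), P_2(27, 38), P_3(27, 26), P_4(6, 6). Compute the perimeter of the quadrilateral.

|P_1P_2| = √((-9)² + (-40)²) = √1681 = 41
|P_2P_3| = √((0)² + (-12)²) = √144 = 12
|P_3P_4| = √((-21)² + (-20)²) = √841 = 29
|P_4P_1| = √((30)² + (72)²) = √6084 = 78
Perimeter = 41 + 12 + 29 + 78 = 160.

160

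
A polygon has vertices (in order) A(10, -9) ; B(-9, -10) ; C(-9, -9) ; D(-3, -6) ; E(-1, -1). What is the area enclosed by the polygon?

73.5

Apply the surveyor's formula: 2A = Σ (x_i·y_{i+1} − x_{i+1}·y_i), indices taken mod 5.
Σ = (-181) + (-9) + (27) + (-3) + (19) = -147
Area = |Σ|/2 = 73.5.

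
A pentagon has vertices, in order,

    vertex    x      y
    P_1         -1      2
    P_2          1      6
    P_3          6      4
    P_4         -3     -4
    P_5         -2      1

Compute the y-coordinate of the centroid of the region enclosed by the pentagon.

Apply the surveyor's formula. First the cross-terms c_i = x_i·y_{i+1} − x_{i+1}·y_i:
  -8, -32, -12, -11, -3  ⇒  2A = -66, A = -33.
Then Σ (y_i + y_{i+1})·c_i = -360, so ȳ = -360 / (6·(-33)) = 20/11.

20/11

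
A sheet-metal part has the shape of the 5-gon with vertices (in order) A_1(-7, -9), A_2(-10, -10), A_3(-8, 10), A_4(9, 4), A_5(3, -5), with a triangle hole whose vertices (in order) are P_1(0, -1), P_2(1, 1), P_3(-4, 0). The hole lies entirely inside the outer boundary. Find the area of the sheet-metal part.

Outer boundary:
Σ = (-20) + (-180) + (-122) + (-57) + (-62) = -441
Area = |Σ|/2 = 220.5.
Hole:
Apply the shoelace (surveyor's) formula: 2A = Σ (x_i·y_{i+1} − x_{i+1}·y_i), indices taken mod 3.
Σ = (1) + (4) + (4) = 9
Area = |Σ|/2 = 4.5.
Net area = 220.5 − 4.5 = 216.

216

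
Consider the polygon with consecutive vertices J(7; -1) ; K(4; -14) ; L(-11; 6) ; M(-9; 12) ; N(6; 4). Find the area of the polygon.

Apply the shoelace (surveyor's) formula: 2A = Σ (x_i·y_{i+1} − x_{i+1}·y_i), indices taken mod 5.
Σ = (-94) + (-130) + (-78) + (-108) + (-34) = -444
Area = |Σ|/2 = 222.

222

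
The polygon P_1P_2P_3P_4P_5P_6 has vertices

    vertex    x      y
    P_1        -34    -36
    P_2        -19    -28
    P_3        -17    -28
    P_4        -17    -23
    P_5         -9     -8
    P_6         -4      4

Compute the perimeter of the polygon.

104

|P_1P_2| = √((15)² + (8)²) = √289 = 17
|P_2P_3| = √((2)² + (0)²) = √4 = 2
|P_3P_4| = √((0)² + (5)²) = √25 = 5
|P_4P_5| = √((8)² + (15)²) = √289 = 17
|P_5P_6| = √((5)² + (12)²) = √169 = 13
|P_6P_1| = √((-30)² + (-40)²) = √2500 = 50
Perimeter = 17 + 2 + 5 + 17 + 13 + 50 = 104.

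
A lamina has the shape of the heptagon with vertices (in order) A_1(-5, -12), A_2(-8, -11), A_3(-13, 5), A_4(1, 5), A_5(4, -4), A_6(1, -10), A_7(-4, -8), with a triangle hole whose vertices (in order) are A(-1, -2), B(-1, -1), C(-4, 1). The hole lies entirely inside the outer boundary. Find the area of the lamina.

Outer boundary:
Σ = (-41) + (-183) + (-70) + (-24) + (-36) + (-48) + (8) = -394
Area = |Σ|/2 = 197.
Hole:
Apply the shoelace (surveyor's) formula: 2A = Σ (x_i·y_{i+1} − x_{i+1}·y_i), indices taken mod 3.
Σ = (-1) + (-5) + (9) = 3
Area = |Σ|/2 = 1.5.
Net area = 197 − 1.5 = 195.5.

195.5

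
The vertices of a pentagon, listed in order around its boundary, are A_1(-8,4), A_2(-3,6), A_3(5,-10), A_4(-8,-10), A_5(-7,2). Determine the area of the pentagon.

132

Σ = (-36) + (0) + (-130) + (-86) + (-12) = -264
Area = |Σ|/2 = 132.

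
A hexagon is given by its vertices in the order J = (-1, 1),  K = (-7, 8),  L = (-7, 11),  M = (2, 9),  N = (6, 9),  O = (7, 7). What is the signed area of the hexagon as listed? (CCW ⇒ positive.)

Apply Gauss's area formula: 2A = Σ (x_i·y_{i+1} − x_{i+1}·y_i), indices taken mod 6.
Σ = (-1) + (-21) + (-85) + (-36) + (-21) + (14) = -150
Signed area = Σ/2 = -75 (negative ⇒ clockwise traversal).

-75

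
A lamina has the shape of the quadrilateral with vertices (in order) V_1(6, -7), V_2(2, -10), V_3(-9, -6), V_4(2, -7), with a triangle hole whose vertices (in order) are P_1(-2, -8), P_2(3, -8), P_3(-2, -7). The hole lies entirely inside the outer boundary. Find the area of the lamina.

20

Outer boundary:
Apply the shoelace (surveyor's) formula: 2A = Σ (x_i·y_{i+1} − x_{i+1}·y_i), indices taken mod 4.
Cross-terms: -46, -102, 75, 28  ⇒  Σ = -45
Area = |Σ|/2 = 22.5.
Hole:
Σ = (40) + (-37) + (2) = 5
Area = |Σ|/2 = 2.5.
Net area = 22.5 − 2.5 = 20.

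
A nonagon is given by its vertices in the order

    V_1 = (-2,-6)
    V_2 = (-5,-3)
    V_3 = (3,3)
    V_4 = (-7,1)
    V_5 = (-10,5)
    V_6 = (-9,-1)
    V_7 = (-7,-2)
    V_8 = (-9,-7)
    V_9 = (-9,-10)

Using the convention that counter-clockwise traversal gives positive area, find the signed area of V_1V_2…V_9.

63.5

Apply the shoelace formula: 2A = Σ (x_i·y_{i+1} − x_{i+1}·y_i), indices taken mod 9.
Σ = (-24) + (-6) + (24) + (-25) + (55) + (11) + (31) + (27) + (34) = 127
Signed area = Σ/2 = 63.5 (positive ⇒ counter-clockwise traversal).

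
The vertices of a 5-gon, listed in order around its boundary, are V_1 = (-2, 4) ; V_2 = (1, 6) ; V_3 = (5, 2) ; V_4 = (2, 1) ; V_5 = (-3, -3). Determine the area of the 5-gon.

Σ = (-16) + (-28) + (1) + (-3) + (-18) = -64
Area = |Σ|/2 = 32.

32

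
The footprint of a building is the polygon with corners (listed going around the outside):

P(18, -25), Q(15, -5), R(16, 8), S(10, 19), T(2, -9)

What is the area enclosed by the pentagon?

346.5

Apply Gauss's area formula: 2A = Σ (x_i·y_{i+1} − x_{i+1}·y_i), indices taken mod 5.
Σ = (285) + (200) + (224) + (-128) + (112) = 693
Area = |Σ|/2 = 346.5.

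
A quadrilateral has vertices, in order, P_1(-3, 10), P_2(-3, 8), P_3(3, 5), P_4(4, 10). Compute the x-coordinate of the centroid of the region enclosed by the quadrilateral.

Apply the shoelace formula. First the cross-terms c_i = x_i·y_{i+1} − x_{i+1}·y_i:
  6, -39, 10, 70  ⇒  2A = 47, A = 23.5.
Then Σ (x_i + x_{i+1})·c_i = 104, so x̄ = 104 / (6·23.5) = 104/141.

104/141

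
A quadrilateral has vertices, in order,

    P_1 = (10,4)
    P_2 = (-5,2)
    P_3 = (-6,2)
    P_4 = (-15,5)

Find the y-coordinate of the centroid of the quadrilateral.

371/102

Apply the shoelace formula. First the cross-terms c_i = x_i·y_{i+1} − x_{i+1}·y_i:
  40, 2, 0, -110  ⇒  2A = -68, A = -34.
Then Σ (y_i + y_{i+1})·c_i = -742, so ȳ = -742 / (6·(-34)) = 371/102.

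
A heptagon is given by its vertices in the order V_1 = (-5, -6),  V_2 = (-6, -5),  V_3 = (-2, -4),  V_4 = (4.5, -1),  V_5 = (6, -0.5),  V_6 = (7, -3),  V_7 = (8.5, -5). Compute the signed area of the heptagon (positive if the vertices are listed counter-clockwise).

-36.625

Σ = (-11) + (14) + (20) + (3.75) + (-14.5) + (-9.5) + (-76) = -73.25
Signed area = Σ/2 = -36.625 (negative ⇒ clockwise traversal).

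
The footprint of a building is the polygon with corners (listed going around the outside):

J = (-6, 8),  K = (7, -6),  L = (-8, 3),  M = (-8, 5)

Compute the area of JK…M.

Apply the shoelace (surveyor's) formula: 2A = Σ (x_i·y_{i+1} − x_{i+1}·y_i), indices taken mod 4.
Σ = (-20) + (-27) + (-16) + (-34) = -97
Area = |Σ|/2 = 48.5.

48.5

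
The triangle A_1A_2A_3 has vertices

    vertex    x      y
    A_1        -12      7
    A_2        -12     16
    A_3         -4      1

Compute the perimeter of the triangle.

36

|A_1A_2| = √((0)² + (9)²) = √81 = 9
|A_2A_3| = √((8)² + (-15)²) = √289 = 17
|A_3A_1| = √((-8)² + (6)²) = √100 = 10
Perimeter = 9 + 17 + 10 = 36.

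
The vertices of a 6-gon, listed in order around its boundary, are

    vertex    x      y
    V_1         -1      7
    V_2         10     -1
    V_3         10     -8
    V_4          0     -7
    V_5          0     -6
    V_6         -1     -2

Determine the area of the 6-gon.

Apply the shoelace formula: 2A = Σ (x_i·y_{i+1} − x_{i+1}·y_i), indices taken mod 6.
Cross-terms: -69, -70, -70, 0, -6, -9  ⇒  Σ = -224
Area = |Σ|/2 = 112.

112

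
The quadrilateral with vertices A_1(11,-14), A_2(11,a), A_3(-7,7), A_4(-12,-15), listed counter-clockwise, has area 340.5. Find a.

-4

Write out the shoelace sum; only the two edges meeting at A_2 involve a:
2·Area = [(11·a − 11·(-14)) + (11·7 − (-7)·a)] + 522
       = 18·a + 753 = 681
⇒ a = -4.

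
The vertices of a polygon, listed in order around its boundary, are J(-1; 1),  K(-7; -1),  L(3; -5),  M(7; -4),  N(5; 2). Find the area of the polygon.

Σ = (8) + (38) + (23) + (34) + (7) = 110
Area = |Σ|/2 = 55.

55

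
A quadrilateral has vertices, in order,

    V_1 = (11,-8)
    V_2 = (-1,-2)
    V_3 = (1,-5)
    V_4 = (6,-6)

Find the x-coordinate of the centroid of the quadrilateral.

58/19

Apply the surveyor's formula. First the cross-terms c_i = x_i·y_{i+1} − x_{i+1}·y_i:
  -30, 7, 24, 18  ⇒  2A = 19, A = 9.5.
Then Σ (x_i + x_{i+1})·c_i = 174, so x̄ = 174 / (6·9.5) = 58/19.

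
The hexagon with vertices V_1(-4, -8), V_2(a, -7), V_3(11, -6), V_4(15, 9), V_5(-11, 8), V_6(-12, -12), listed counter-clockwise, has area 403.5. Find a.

9

The doubled signed area Σ (x_i y_{i+1} − x_{i+1} y_i) is linear in a.
With a=0 it equals 789; the coefficient of a is 2 (from the two edges through V_2).
So 2·a + 789 = 2·403.5 = 807 ⇒ a = 9.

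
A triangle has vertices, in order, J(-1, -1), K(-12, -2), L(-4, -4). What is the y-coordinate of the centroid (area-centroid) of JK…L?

Apply the surveyor's formula. First the cross-terms c_i = x_i·y_{i+1} − x_{i+1}·y_i:
  -10, 40, 0  ⇒  2A = 30, A = 15.
Then Σ (y_i + y_{i+1})·c_i = -210, so ȳ = -210 / (6·15) = -7/3.

-7/3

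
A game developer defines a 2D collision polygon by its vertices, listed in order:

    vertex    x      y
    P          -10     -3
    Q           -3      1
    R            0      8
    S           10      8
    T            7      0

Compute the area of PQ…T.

Σ = (-19) + (-24) + (-80) + (-56) + (-21) = -200
Area = |Σ|/2 = 100.

100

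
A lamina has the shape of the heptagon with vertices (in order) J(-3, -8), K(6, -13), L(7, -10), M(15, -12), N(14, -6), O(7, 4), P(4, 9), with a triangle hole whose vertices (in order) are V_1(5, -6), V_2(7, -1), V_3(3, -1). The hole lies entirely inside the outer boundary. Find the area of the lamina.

Outer boundary:
Cross-terms: 87, 31, 66, 78, 98, 47, -5  ⇒  Σ = 402
Area = |Σ|/2 = 201.
Hole:
V_1→V_2: (5)(-1) − (7)(-6) = 37
V_2→V_3: (7)(-1) − (3)(-1) = -4
V_3→V_1: (3)(-6) − (5)(-1) = -13
Σ = 20
Area = |Σ|/2 = 10.
Net area = 201 − 10 = 191.

191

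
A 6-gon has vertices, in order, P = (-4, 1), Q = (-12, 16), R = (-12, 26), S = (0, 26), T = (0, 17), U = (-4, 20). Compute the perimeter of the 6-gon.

72

|PQ| = √((-8)² + (15)²) = √289 = 17
|QR| = √((0)² + (10)²) = √100 = 10
|RS| = √((12)² + (0)²) = √144 = 12
|ST| = √((0)² + (-9)²) = √81 = 9
|TU| = √((-4)² + (3)²) = √25 = 5
|UP| = √((0)² + (-19)²) = √361 = 19
Perimeter = 17 + 10 + 12 + 9 + 5 + 19 = 72.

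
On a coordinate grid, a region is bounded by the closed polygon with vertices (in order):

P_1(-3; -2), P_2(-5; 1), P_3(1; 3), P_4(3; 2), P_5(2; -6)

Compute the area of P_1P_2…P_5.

Apply the shoelace formula: 2A = Σ (x_i·y_{i+1} − x_{i+1}·y_i), indices taken mod 5.
Cross-terms: -13, -16, -7, -22, -22  ⇒  Σ = -80
Area = |Σ|/2 = 40.

40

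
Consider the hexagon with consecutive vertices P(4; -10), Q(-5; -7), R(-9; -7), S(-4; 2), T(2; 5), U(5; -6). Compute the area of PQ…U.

Cross-terms: -78, -28, -46, -24, -37, -26  ⇒  Σ = -239
Area = |Σ|/2 = 119.5.

119.5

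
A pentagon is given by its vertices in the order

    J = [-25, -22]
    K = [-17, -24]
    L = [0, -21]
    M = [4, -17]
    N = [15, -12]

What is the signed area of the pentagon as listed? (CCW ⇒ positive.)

122

Apply Gauss's area formula: 2A = Σ (x_i·y_{i+1} − x_{i+1}·y_i), indices taken mod 5.
Cross-terms: 226, 357, 84, 207, -630  ⇒  Σ = 244
Signed area = Σ/2 = 122 (positive ⇒ counter-clockwise traversal).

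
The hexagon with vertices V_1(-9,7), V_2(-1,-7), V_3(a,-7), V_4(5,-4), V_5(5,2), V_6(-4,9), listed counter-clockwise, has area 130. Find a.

The doubled signed area Σ (x_i y_{i+1} − x_{i+1} y_i) is linear in a.
With a=0 it equals 248; the coefficient of a is 3 (from the two edges through V_3).
So 3·a + 248 = 2·130 = 260 ⇒ a = 4.

4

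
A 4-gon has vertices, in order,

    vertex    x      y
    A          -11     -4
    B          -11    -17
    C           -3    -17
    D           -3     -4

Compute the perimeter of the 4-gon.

|AB| = √((0)² + (-13)²) = √169 = 13
|BC| = √((8)² + (0)²) = √64 = 8
|CD| = √((0)² + (13)²) = √169 = 13
|DA| = √((-8)² + (0)²) = √64 = 8
Perimeter = 13 + 8 + 13 + 8 = 42.

42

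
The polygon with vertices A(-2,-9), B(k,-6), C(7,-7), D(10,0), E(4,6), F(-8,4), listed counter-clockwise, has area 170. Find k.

Write out the shoelace sum; only the two edges meeting at B involve k:
2·Area = [((-2)·(-6) − k·(-9)) + (k·(-7) − 7·(-6))] + 274
       = 2·k + 328 = 340
⇒ k = 6.

6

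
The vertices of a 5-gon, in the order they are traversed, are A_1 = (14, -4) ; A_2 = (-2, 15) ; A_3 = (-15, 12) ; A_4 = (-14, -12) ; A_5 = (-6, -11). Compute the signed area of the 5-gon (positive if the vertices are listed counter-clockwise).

Σ = (202) + (201) + (348) + (82) + (178) = 1011
Signed area = Σ/2 = 505.5 (positive ⇒ counter-clockwise traversal).

505.5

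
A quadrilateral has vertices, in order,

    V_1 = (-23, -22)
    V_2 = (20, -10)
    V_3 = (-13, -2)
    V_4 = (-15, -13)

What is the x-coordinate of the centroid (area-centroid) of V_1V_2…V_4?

Apply the shoelace (surveyor's) formula. First the cross-terms c_i = x_i·y_{i+1} − x_{i+1}·y_i:
  670, -170, 139, 31  ⇒  2A = 670, A = 335.
Then Σ (x_i + x_{i+1})·c_i = -8270, so x̄ = -8270 / (6·335) = -827/201.

-827/201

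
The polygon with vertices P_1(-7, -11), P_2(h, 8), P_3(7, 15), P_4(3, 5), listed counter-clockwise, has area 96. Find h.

Write out the shoelace sum; only the two edges meeting at P_2 involve h:
2·Area = [((-7)·8 − h·(-11)) + (h·15 − 7·8)] + -8
       = 26·h + -120 = 192
⇒ h = 12.

12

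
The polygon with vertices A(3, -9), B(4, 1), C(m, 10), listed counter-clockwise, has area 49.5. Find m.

The doubled signed area Σ (x_i y_{i+1} − x_{i+1} y_i) is linear in m.
With m=0 it equals 49; the coefficient of m is -10 (from the two edges through C).
So -10·m + 49 = 2·49.5 = 99 ⇒ m = -5.

-5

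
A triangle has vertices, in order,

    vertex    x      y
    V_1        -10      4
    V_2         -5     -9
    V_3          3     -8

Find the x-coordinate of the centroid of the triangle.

-4

Apply the shoelace formula. First the cross-terms c_i = x_i·y_{i+1} − x_{i+1}·y_i:
  110, 67, -68  ⇒  2A = 109, A = 54.5.
Then Σ (x_i + x_{i+1})·c_i = -1308, so x̄ = -1308 / (6·54.5) = -4.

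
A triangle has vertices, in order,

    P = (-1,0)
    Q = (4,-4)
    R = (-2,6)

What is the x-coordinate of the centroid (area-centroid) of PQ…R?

1/3

Apply the surveyor's formula. First the cross-terms c_i = x_i·y_{i+1} − x_{i+1}·y_i:
  4, 16, 6  ⇒  2A = 26, A = 13.
Then Σ (x_i + x_{i+1})·c_i = 26, so x̄ = 26 / (6·13) = 1/3.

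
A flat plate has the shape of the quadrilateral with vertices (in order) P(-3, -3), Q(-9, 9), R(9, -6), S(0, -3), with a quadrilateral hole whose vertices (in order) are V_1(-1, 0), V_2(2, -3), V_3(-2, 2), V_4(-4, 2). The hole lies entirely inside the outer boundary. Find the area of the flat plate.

Outer boundary:
Apply the shoelace formula: 2A = Σ (x_i·y_{i+1} − x_{i+1}·y_i), indices taken mod 4.
P→Q: (-3)(9) − (-9)(-3) = -54
Q→R: (-9)(-6) − (9)(9) = -27
R→S: (9)(-3) − (0)(-6) = -27
S→P: (0)(-3) − (-3)(-3) = -9
Σ = -117
Area = |Σ|/2 = 58.5.
Hole:
Apply the shoelace formula: 2A = Σ (x_i·y_{i+1} − x_{i+1}·y_i), indices taken mod 4.
Σ = (3) + (-2) + (4) + (2) = 7
Area = |Σ|/2 = 3.5.
Net area = 58.5 − 3.5 = 55.

55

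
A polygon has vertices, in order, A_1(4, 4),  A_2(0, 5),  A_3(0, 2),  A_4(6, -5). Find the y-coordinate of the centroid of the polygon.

Apply the shoelace formula. First the cross-terms c_i = x_i·y_{i+1} − x_{i+1}·y_i:
  20, 0, -12, 44  ⇒  2A = 52, A = 26.
Then Σ (y_i + y_{i+1})·c_i = 172, so ȳ = 172 / (6·26) = 43/39.

43/39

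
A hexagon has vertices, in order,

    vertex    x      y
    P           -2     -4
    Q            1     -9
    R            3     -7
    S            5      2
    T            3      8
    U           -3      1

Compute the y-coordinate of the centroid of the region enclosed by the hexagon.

Apply the surveyor's formula. First the cross-terms c_i = x_i·y_{i+1} − x_{i+1}·y_i:
  22, 20, 41, 34, 27, 14  ⇒  2A = 158, A = 79.
Then Σ (y_i + y_{i+1})·c_i = -270, so ȳ = -270 / (6·79) = -45/79.

-45/79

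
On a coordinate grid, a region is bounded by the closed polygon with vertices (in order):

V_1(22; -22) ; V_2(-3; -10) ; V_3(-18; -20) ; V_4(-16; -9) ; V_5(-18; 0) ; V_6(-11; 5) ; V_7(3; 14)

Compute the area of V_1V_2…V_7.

Apply the shoelace formula: 2A = Σ (x_i·y_{i+1} − x_{i+1}·y_i), indices taken mod 7.
Σ = (-286) + (-120) + (-158) + (-162) + (-90) + (-169) + (-374) = -1359
Area = |Σ|/2 = 679.5.

679.5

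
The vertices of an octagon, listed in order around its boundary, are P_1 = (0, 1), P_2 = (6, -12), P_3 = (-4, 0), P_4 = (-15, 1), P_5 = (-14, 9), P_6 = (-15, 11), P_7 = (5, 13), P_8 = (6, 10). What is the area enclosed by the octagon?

Apply the shoelace formula: 2A = Σ (x_i·y_{i+1} − x_{i+1}·y_i), indices taken mod 8.
Cross-terms: -6, -48, -4, -121, -19, -250, -28, 6  ⇒  Σ = -470
Area = |Σ|/2 = 235.

235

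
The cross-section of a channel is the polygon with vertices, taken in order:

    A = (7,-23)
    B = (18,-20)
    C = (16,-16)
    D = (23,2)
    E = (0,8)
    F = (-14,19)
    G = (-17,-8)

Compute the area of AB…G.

Σ = (274) + (32) + (400) + (184) + (112) + (435) + (447) = 1884
Area = |Σ|/2 = 942.

942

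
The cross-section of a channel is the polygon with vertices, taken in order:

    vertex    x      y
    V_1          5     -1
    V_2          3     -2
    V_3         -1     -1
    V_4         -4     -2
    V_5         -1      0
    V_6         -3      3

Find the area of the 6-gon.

Cross-terms: -7, -5, -2, -2, -3, -12  ⇒  Σ = -31
Area = |Σ|/2 = 15.5.

15.5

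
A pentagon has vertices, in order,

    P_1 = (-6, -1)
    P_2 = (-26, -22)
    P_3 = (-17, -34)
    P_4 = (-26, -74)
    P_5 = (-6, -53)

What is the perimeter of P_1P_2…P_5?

|P_1P_2| = √((-20)² + (-21)²) = √841 = 29
|P_2P_3| = √((9)² + (-12)²) = √225 = 15
|P_3P_4| = √((-9)² + (-40)²) = √1681 = 41
|P_4P_5| = √((20)² + (21)²) = √841 = 29
|P_5P_1| = √((0)² + (52)²) = √2704 = 52
Perimeter = 29 + 15 + 41 + 29 + 52 = 166.

166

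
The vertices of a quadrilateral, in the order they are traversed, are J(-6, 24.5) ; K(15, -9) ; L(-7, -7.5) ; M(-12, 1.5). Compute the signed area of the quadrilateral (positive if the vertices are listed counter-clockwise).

Apply the shoelace (surveyor's) formula: 2A = Σ (x_i·y_{i+1} − x_{i+1}·y_i), indices taken mod 4.
J→K: (-6)(-9) − (15)(24.5) = -313.5
K→L: (15)(-7.5) − (-7)(-9) = -175.5
L→M: (-7)(1.5) − (-12)(-7.5) = -100.5
M→J: (-12)(24.5) − (-6)(1.5) = -285
Σ = -874.5
Signed area = Σ/2 = -437.25 (negative ⇒ clockwise traversal).

-437.25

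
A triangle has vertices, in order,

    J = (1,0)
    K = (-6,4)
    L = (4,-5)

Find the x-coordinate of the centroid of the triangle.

Apply the shoelace formula. First the cross-terms c_i = x_i·y_{i+1} − x_{i+1}·y_i:
  4, 14, 5  ⇒  2A = 23, A = 11.5.
Then Σ (x_i + x_{i+1})·c_i = -23, so x̄ = -23 / (6·11.5) = -1/3.

-1/3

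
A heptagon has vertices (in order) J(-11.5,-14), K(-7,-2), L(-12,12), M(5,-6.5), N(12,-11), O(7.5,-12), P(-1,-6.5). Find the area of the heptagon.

Apply Gauss's area formula: 2A = Σ (x_i·y_{i+1} − x_{i+1}·y_i), indices taken mod 7.
J→K: (-11.5)(-2) − (-7)(-14) = -75
K→L: (-7)(12) − (-12)(-2) = -108
L→M: (-12)(-6.5) − (5)(12) = 18
M→N: (5)(-11) − (12)(-6.5) = 23
N→O: (12)(-12) − (7.5)(-11) = -61.5
O→P: (7.5)(-6.5) − (-1)(-12) = -60.75
P→J: (-1)(-14) − (-11.5)(-6.5) = -60.75
Σ = -325
Area = |Σ|/2 = 162.5.

162.5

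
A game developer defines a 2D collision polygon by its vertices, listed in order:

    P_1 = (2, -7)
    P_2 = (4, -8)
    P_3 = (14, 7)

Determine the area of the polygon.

20

Apply the surveyor's formula: 2A = Σ (x_i·y_{i+1} − x_{i+1}·y_i), indices taken mod 3.
Σ = (12) + (140) + (-112) = 40
Area = |Σ|/2 = 20.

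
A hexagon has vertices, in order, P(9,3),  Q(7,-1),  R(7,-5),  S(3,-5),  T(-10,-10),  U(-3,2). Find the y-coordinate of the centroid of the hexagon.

-591/235

Apply Gauss's area formula. First the cross-terms c_i = x_i·y_{i+1} − x_{i+1}·y_i:
  -30, -28, -20, -80, -50, -27  ⇒  2A = -235, A = -117.5.
Then Σ (y_i + y_{i+1})·c_i = 1773, so ȳ = 1773 / (6·(-117.5)) = -591/235.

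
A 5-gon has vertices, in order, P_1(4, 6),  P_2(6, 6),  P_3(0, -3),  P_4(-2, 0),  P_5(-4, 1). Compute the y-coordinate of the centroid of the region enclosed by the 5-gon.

Apply the shoelace (surveyor's) formula. First the cross-terms c_i = x_i·y_{i+1} − x_{i+1}·y_i:
  -12, -18, -6, -2, -28  ⇒  2A = -66, A = -33.
Then Σ (y_i + y_{i+1})·c_i = -378, so ȳ = -378 / (6·(-33)) = 21/11.

21/11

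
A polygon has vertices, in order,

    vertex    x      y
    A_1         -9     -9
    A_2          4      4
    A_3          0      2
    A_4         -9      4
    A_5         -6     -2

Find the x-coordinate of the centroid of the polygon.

Apply the shoelace formula. First the cross-terms c_i = x_i·y_{i+1} − x_{i+1}·y_i:
  0, 8, 18, 42, 36  ⇒  2A = 104, A = 52.
Then Σ (x_i + x_{i+1})·c_i = -1300, so x̄ = -1300 / (6·52) = -25/6.

-25/6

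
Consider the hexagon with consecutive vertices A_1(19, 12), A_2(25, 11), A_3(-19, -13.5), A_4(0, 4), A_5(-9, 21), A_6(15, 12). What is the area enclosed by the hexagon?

365.25

Cross-terms: -91, -128.5, -76, 36, -423, -48  ⇒  Σ = -730.5
Area = |Σ|/2 = 365.25.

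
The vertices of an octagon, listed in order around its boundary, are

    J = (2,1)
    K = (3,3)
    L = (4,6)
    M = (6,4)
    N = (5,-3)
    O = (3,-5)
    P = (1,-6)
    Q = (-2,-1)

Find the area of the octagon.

J→K: (2)(3) − (3)(1) = 3
K→L: (3)(6) − (4)(3) = 6
L→M: (4)(4) − (6)(6) = -20
M→N: (6)(-3) − (5)(4) = -38
N→O: (5)(-5) − (3)(-3) = -16
O→P: (3)(-6) − (1)(-5) = -13
P→Q: (1)(-1) − (-2)(-6) = -13
Q→J: (-2)(1) − (2)(-1) = 0
Σ = -91
Area = |Σ|/2 = 45.5.

45.5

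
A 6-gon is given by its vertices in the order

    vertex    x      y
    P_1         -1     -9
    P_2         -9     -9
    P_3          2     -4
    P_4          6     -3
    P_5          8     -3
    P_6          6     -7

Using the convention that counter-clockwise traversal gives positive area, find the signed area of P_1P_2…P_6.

-46.5

Apply Gauss's area formula: 2A = Σ (x_i·y_{i+1} − x_{i+1}·y_i), indices taken mod 6.
Σ = (-72) + (54) + (18) + (6) + (-38) + (-61) = -93
Signed area = Σ/2 = -46.5 (negative ⇒ clockwise traversal).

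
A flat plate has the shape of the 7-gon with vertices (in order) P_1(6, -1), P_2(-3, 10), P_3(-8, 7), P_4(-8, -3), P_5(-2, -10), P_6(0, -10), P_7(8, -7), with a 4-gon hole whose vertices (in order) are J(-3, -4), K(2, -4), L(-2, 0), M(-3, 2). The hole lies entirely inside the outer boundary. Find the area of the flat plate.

189

Outer boundary:
Apply the surveyor's formula: 2A = Σ (x_i·y_{i+1} − x_{i+1}·y_i), indices taken mod 7.
P_1→P_2: (6)(10) − (-3)(-1) = 57
P_2→P_3: (-3)(7) − (-8)(10) = 59
P_3→P_4: (-8)(-3) − (-8)(7) = 80
P_4→P_5: (-8)(-10) − (-2)(-3) = 74
P_5→P_6: (-2)(-10) − (0)(-10) = 20
P_6→P_7: (0)(-7) − (8)(-10) = 80
P_7→P_1: (8)(-1) − (6)(-7) = 34
Σ = 404
Area = |Σ|/2 = 202.
Hole:
Σ = (20) + (-8) + (-4) + (18) = 26
Area = |Σ|/2 = 13.
Net area = 202 − 13 = 189.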